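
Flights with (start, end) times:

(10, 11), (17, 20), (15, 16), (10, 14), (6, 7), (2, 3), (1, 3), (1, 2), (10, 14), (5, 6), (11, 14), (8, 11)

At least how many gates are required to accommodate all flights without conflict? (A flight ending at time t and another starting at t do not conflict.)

Count concurrent intervals with a sweep; the peak is the room count.
starts: [1, 1, 2, 5, 6, 8, 10, 10, 10, 11, 15, 17]
ends:   [2, 3, 3, 6, 7, 11, 11, 14, 14, 14, 16, 20]
s1→1 s1→2 e2→1 s2→2 e3→1 e3→0 s5→1 e6→0 s6→1 e7→0 s8→1 s10→2 s10→3 s10→4  — peak 4.

4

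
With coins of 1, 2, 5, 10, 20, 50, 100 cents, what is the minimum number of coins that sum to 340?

340 − 3×100→40 − 2×20→0
Total coins = 3 + 2 = 5

5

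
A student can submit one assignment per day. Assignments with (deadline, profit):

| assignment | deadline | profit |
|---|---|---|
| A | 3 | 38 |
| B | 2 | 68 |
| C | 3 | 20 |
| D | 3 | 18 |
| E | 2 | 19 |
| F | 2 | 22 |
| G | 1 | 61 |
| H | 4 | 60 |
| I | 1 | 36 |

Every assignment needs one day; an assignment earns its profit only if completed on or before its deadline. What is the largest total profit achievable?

227

By profit: B(d2,68), G(d1,61), H(d4,60), A(d3,38), I(d1,36), F(d2,22), C(d3,20), E(d2,19), D(d3,18)
B→slot 2; G→slot 1; H→slot 4; A→slot 3; I skipped; F skipped; C skipped; E skipped; D skipped.
Profit = 61 + 68 + 38 + 60 = 227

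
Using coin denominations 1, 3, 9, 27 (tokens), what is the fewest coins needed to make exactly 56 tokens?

4

56 = 2×27 + 2×1
Total coins = 2 + 2 = 4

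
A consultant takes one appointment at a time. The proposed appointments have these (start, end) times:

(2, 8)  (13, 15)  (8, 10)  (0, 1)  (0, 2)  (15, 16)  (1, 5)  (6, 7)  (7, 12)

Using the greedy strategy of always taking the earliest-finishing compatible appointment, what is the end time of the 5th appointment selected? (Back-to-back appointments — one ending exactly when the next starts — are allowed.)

By end time: (0,1), (0,2), (1,5), (6,7), (2,8), (8,10), (7,12), (13,15), (15,16).
Pick (0,1); next start ≥ 1 → (1,5); next start ≥ 5 → (6,7); next start ≥ 7 → (8,10); next start ≥ 10 → (13,15); next start ≥ 15 → (15,16).
Selected: (0,1) (1,5) (6,7) (8,10) (13,15) (15,16)

15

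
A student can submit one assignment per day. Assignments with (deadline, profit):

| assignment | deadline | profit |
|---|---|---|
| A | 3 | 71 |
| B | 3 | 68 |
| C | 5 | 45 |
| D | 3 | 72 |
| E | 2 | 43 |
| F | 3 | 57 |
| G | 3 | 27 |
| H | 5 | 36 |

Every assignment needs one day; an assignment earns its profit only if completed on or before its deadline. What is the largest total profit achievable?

Sort by profit descending; place each in the latest free slot ≤ its deadline.
Profit order: D=72 A=71 B=68 F=57 C=45 E=43 H=36 G=27
Assign: D→slot 3, A→slot 2, B→slot 1, F skipped, C→slot 5, E skipped, H→slot 4, G skipped.
Slots: [1:B] [2:A] [3:D] [4:H] [5:C]
Profit = 68 + 71 + 72 + 36 + 45 = 292

292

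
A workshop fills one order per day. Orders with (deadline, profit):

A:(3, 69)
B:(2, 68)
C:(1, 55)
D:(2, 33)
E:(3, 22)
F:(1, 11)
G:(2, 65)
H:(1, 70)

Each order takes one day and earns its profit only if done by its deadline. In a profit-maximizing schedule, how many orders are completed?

Profit order: H=70 A=69 B=68 G=65 C=55 D=33 E=22 F=11
Assign: H→slot 1, A→slot 3, B→slot 2, G skipped, C skipped, D skipped, E skipped, F skipped.
Slots: [1:H] [2:B] [3:A]
3 of 8 scheduled.

3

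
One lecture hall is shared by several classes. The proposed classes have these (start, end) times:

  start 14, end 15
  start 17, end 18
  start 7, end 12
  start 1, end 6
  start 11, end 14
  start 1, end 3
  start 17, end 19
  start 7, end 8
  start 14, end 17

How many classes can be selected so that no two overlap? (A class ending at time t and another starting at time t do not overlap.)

5

Sorted by end: (1,3)  (1,6)  (7,8)  (7,12)  (11,14)  (14,15)  (14,17)  (17,18)  (17,19)
take (1,3); take (7,8); skip (7,12); take (11,14); take (14,15); take (17,18); skip (17,19).
Selected 5 classes.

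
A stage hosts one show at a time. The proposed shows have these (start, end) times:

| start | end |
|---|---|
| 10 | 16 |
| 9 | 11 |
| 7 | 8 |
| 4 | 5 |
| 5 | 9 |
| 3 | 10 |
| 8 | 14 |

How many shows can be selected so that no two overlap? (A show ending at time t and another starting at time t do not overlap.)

By end time: (4,5), (7,8), (5,9), (3,10), (9,11), (8,14), (10,16).
Pick (4,5); next start ≥ 5 → (7,8); next start ≥ 8 → (9,11).
Selected 3 shows.

3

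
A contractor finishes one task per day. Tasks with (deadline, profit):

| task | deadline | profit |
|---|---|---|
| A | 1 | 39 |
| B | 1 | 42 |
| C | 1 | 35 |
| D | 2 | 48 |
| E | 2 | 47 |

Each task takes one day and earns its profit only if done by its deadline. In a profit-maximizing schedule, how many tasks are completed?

2

Take jobs in profit order; each goes to the latest open slot no later than its deadline.
Profit order: D=48 E=47 B=42 A=39 C=35
Assign: D→slot 2, E→slot 1, B skipped, A skipped, C skipped.
Slots: [1:E] [2:D]
2 of 5 scheduled.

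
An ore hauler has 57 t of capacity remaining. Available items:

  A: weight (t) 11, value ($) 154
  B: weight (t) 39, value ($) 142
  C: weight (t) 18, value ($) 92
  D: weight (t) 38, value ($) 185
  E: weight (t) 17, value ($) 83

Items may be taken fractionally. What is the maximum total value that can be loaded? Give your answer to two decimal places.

382.55

Sort by value per unit weight and fill in that order.
Order: A (154/11=14.00) > C (92/18=5.11) > E (83/17=4.88) > D (185/38=4.87) > B (142/39=3.64)
Fill: take A (11 @ 154) → take C (18 @ 92) → take E (17 @ 83) → take 11/38 of D → 53.55; 57/57 used.
Total value = 382.55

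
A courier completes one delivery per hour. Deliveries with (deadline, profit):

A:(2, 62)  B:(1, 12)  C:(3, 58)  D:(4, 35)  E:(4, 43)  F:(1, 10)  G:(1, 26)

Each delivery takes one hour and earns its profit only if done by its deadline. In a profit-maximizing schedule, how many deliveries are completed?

4

Profit order: A=62 C=58 E=43 D=35 G=26 B=12 F=10
Assign: A→slot 2, C→slot 3, E→slot 4, D→slot 1, G skipped, B skipped, F skipped.
Slots: [1:D] [2:A] [3:C] [4:E]
4 of 7 scheduled.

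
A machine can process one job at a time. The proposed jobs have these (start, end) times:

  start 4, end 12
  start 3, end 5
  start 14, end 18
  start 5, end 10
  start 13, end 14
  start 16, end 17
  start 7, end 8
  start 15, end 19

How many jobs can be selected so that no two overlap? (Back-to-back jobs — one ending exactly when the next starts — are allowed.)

By end time: (3,5), (7,8), (5,10), (4,12), (13,14), (16,17), (14,18), (15,19).
Pick (3,5); next start ≥ 5 → (7,8); next start ≥ 8 → (13,14); next start ≥ 14 → (16,17).
Selected 4 jobs.

4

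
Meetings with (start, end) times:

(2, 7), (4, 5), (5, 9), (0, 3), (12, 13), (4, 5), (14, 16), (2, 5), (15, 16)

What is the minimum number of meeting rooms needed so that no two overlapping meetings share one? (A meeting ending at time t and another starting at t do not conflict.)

Events (time:±→running): 0:+→1 2:+→2 2:+→3 3:-→2 4:+→3 4:+→4 … peak 4.

4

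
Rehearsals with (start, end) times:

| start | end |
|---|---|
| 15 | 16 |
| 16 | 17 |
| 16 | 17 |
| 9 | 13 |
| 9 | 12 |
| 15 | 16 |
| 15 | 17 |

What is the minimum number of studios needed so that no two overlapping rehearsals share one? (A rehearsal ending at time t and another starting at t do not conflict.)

starts: [9, 9, 15, 15, 15, 16, 16]
ends:   [12, 13, 16, 16, 17, 17, 17]
s9→1 s9→2 e12→1 e13→0 s15→1 s15→2 s15→3  — peak 3.

3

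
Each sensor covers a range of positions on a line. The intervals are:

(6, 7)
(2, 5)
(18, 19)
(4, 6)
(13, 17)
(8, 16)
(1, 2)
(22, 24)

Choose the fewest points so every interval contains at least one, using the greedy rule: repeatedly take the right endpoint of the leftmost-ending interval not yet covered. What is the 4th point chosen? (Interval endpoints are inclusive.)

19

Sort by right endpoint; whenever an interval is uncovered, place a point at its right end.
By right end: [1,2]  [2,5]  [4,6]  [6,7]  [8,16]  [13,17]  [18,19]  [22,24]
[1,2] uncovered → point at 2; [4,6] uncovered → point at 6; [8,16] uncovered → point at 16; [18,19] uncovered → point at 19; [22,24] uncovered → point at 24.
Points: 2, 6, 16, 19, 24 (5 total).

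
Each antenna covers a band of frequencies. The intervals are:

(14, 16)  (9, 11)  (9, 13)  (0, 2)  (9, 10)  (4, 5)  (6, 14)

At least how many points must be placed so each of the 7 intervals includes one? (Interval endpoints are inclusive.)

4

Sorted: [0,2] [4,5] [9,10] [9,11] [9,13] [6,14] [14,16]
{[0,2]} hit by 2; {[4,5]} hit by 5; {[9,10],[9,11],[9,13],[6,14]} hit by 10; {[14,16]} hit by 16.
Points: 2, 5, 10, 16 (4 total).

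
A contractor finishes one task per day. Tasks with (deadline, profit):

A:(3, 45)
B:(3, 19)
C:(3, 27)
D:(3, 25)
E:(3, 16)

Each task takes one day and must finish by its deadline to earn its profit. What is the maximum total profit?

97

Take jobs in profit order; each goes to the latest open slot no later than its deadline.
By profit: A(d3,45), C(d3,27), D(d3,25), B(d3,19), E(d3,16)
A→slot 3; C→slot 2; D→slot 1; B skipped; E skipped.
Profit = 25 + 27 + 45 = 97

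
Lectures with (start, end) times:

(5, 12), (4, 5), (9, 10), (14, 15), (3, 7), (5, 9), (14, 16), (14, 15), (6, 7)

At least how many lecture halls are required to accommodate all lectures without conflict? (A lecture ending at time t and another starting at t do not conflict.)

Count concurrent intervals with a sweep; the peak is the room count.
starts: [3, 4, 5, 5, 6, 9, 14, 14, 14]
ends:   [5, 7, 7, 9, 10, 12, 15, 15, 16]
s3→1 s4→2 e5→1 s5→2 s5→3 s6→4  — peak 4.

4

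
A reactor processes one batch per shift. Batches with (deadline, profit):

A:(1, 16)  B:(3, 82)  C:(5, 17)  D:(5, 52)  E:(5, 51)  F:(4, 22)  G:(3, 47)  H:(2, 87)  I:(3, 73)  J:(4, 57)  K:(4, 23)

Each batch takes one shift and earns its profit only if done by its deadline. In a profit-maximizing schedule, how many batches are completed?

5

Take jobs in profit order; each goes to the latest open slot no later than its deadline.
By profit: H(d2,87), B(d3,82), I(d3,73), J(d4,57), D(d5,52), E(d5,51), G(d3,47), K(d4,23), F(d4,22), C(d5,17), A(d1,16)
H→slot 2; B→slot 3; I→slot 1; J→slot 4; D→slot 5; E skipped; G skipped; K skipped; F skipped; C skipped; A skipped.
5 of 11 scheduled.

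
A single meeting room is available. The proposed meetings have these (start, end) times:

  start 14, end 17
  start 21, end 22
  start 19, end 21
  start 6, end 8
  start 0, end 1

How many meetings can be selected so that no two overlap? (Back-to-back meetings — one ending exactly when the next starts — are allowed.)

Greedy by earliest finish: after sorting by end time, pick each interval compatible with the last pick.
Sorted by end: (0,1)  (6,8)  (14,17)  (19,21)  (21,22)
take (0,1); take (6,8); take (14,17); take (19,21); take (21,22).
Selected 5 meetings.

5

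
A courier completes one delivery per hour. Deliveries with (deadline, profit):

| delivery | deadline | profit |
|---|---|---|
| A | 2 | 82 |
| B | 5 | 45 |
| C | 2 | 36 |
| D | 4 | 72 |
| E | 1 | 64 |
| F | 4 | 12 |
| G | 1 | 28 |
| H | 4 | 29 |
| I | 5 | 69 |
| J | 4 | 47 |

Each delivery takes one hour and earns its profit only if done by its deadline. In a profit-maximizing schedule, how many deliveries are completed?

Take jobs in profit order; each goes to the latest open slot no later than its deadline.
By profit: A(d2,82), D(d4,72), I(d5,69), E(d1,64), J(d4,47), B(d5,45), C(d2,36), H(d4,29), G(d1,28), F(d4,12)
A→slot 2; D→slot 4; I→slot 5; E→slot 1; J→slot 3; B skipped; C skipped; H skipped; G skipped; F skipped.
5 of 10 scheduled.

5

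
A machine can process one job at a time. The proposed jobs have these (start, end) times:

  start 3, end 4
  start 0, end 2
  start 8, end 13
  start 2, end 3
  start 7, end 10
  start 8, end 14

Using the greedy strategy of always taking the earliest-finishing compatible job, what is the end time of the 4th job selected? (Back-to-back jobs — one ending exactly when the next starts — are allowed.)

10

Greedy by earliest finish: after sorting by end time, pick each interval compatible with the last pick.
Sorted by end: (0,2)  (2,3)  (3,4)  (7,10)  (8,13)  (8,14)
take (0,2); take (2,3); take (3,4); take (7,10).
Selected: (0,2) (2,3) (3,4) (7,10)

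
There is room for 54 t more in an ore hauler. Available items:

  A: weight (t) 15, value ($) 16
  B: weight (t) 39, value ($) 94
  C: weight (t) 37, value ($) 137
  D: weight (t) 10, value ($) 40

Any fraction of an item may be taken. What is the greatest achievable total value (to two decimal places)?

Order: D (40/10=4.00) > C (137/37=3.70) > B (94/39=2.41) > A (16/15=1.07)
Fill: take D (10 @ 40) → take C (37 @ 137) → take 7/39 of B → 16.87; 54/54 used.
Total value = 193.87

193.87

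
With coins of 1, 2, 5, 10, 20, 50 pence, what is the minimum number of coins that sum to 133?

Greedy: take as many of the largest coin as possible, then repeat with the remainder.
133 − 2×50→33 − 1×20→13 − 1×10→3 − 1×2→1 − 1×1→0
Total coins = 2 + 1 + 1 + 1 + 1 = 6

6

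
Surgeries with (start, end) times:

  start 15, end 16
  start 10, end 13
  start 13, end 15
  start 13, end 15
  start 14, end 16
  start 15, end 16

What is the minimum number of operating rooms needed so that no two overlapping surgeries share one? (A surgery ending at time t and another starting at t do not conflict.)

The answer is the maximum number of intervals overlapping at any instant.
starts: [10, 13, 13, 14, 15, 15]
ends:   [13, 15, 15, 16, 16, 16]
s10→1 e13→0 s13→1 s13→2 s14→3  — peak 3.

3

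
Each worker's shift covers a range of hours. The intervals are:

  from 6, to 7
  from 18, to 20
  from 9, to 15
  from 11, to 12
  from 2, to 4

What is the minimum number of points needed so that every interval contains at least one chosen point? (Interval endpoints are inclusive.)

Process intervals by earliest right end; each time one isn't hit yet, stab at its right endpoint.
By right end: [2,4]  [6,7]  [11,12]  [9,15]  [18,20]
[2,4] uncovered → point at 4; [6,7] uncovered → point at 7; [11,12] uncovered → point at 12; [18,20] uncovered → point at 20.
Points: 4, 7, 12, 20 (4 total).

4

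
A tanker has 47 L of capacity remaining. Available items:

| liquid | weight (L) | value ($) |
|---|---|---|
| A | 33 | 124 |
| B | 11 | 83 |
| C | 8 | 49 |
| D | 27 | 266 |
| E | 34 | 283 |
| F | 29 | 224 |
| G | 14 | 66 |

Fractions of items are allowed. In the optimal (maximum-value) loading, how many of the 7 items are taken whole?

1

Ratios (sorted): D 9.85, E 8.32, F 7.72, B 7.55, C 6.12, G 4.71, A 3.76
take D (27 @ 266); take 20/34 of E → 166.47. Capacity used 47/47.
1 item(s) taken whole; one partial (take 20/34 of E).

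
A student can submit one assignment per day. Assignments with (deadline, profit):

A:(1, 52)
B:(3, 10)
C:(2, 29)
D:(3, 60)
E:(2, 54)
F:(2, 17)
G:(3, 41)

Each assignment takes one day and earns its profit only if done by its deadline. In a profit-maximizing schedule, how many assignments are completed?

Profit order: D=60 E=54 A=52 G=41 C=29 F=17 B=10
Assign: D→slot 3, E→slot 2, A→slot 1, G skipped, C skipped, F skipped, B skipped.
Slots: [1:A] [2:E] [3:D]
3 of 7 scheduled.

3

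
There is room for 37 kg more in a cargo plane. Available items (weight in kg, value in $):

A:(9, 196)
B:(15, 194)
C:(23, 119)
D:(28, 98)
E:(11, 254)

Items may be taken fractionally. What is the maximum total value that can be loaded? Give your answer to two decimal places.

654.35

Ratios (sorted): E 23.09, A 21.78, B 12.93, C 5.17, D 3.50
take E (11 @ 254); take A (9 @ 196); take B (15 @ 194); take 2/23 of C → 10.35. Capacity used 37/37.
Total value = 654.35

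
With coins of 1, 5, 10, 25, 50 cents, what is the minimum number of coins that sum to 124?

Use the largest denomination that fits, subtract, and repeat.
124 = 2×50 + 2×10 + 4×1
Total coins = 2 + 2 + 4 = 8

8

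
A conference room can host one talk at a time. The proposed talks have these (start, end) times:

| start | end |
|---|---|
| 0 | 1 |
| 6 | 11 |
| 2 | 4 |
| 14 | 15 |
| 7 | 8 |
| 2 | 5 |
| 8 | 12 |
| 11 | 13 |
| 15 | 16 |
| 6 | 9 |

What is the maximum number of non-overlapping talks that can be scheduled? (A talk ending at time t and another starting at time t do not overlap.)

Order by finish time; keep every interval that doesn't clash with the previous kept one.
By end time: (0,1), (2,4), (2,5), (7,8), (6,9), (6,11), (8,12), (11,13), (14,15), (15,16).
Pick (0,1); next start ≥ 1 → (2,4); next start ≥ 4 → (7,8); next start ≥ 8 → (8,12); next start ≥ 12 → (14,15); next start ≥ 15 → (15,16).
Selected 6 talks.

6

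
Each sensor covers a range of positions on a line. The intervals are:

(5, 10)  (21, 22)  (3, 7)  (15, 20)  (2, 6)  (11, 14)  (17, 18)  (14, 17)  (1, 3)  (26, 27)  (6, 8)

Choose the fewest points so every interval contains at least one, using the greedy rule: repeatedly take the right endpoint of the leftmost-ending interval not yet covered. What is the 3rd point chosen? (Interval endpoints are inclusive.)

Process intervals by earliest right end; each time one isn't hit yet, stab at its right endpoint.
Sorted: [1,3] [2,6] [3,7] [6,8] [5,10] [11,14] [14,17] [17,18] [15,20] [21,22] [26,27]
{[1,3],[2,6],[3,7]} hit by 3; {[6,8],[5,10]} hit by 8; {[11,14],[14,17]} hit by 14; {[17,18],[15,20]} hit by 18; {[21,22]} hit by 22; {[26,27]} hit by 27.
Points: 3, 8, 14, 18, 22, 27 (6 total).

14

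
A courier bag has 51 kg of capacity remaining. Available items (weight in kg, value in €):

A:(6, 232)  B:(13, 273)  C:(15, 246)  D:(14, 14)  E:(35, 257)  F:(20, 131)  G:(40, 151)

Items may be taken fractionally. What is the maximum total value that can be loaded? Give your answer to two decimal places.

Ratios (sorted): A 38.67, B 21.00, C 16.40, E 7.34, F 6.55, G 3.77, D 1.00
take A (6 @ 232); take B (13 @ 273); take C (15 @ 246); take 17/35 of E → 124.83. Capacity used 51/51.
Total value = 875.83

875.83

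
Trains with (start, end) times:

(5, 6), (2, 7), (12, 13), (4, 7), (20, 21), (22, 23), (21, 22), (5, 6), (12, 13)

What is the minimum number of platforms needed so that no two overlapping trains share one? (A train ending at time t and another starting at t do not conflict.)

4

Events (time:±→running): 2:+→1 4:+→2 5:+→3 5:+→4 … peak 4.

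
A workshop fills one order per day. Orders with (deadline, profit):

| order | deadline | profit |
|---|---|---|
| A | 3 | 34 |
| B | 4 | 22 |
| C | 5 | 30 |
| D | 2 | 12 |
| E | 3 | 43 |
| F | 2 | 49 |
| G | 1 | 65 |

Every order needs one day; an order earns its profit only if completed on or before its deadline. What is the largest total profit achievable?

209

Take jobs in profit order; each goes to the latest open slot no later than its deadline.
Profit order: G=65 F=49 E=43 A=34 C=30 B=22 D=12
Assign: G→slot 1, F→slot 2, E→slot 3, A skipped, C→slot 5, B→slot 4, D skipped.
Slots: [1:G] [2:F] [3:E] [4:B] [5:C]
Profit = 65 + 49 + 43 + 22 + 30 = 209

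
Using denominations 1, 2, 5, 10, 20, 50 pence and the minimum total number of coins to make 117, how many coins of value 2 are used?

117 − 2×50→17 − 1×10→7 − 1×5→2 − 1×2→0
Count of 2: 1

1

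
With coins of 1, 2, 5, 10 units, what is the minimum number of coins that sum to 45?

5

Use the largest denomination that fits, subtract, and repeat.
45 = 4×10 + 1×5
Total coins = 4 + 1 = 5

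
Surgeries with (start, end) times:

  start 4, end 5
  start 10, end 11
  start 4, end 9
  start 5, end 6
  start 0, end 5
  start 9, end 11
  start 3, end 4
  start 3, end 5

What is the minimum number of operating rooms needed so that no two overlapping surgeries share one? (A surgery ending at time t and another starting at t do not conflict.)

Events (time:±→running): 0:+→1 3:+→2 3:+→3 4:-→2 4:+→3 4:+→4 … peak 4.

4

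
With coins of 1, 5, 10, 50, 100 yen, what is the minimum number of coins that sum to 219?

Use the largest denomination that fits, subtract, and repeat.
219 − 2×100→19 − 1×10→9 − 1×5→4 − 4×1→0
Total coins = 2 + 1 + 1 + 4 = 8

8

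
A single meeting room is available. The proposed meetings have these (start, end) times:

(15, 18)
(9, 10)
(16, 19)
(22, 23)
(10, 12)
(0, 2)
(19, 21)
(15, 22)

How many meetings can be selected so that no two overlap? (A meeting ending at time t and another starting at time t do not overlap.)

6

By end time: (0,2), (9,10), (10,12), (15,18), (16,19), (19,21), (15,22), (22,23).
Pick (0,2); next start ≥ 2 → (9,10); next start ≥ 10 → (10,12); next start ≥ 12 → (15,18); next start ≥ 18 → (19,21); next start ≥ 21 → (22,23).
Selected 6 meetings.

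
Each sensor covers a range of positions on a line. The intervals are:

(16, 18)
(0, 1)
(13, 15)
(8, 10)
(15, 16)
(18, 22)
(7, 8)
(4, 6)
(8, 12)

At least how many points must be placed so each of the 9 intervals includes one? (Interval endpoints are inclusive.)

By right end: [0,1]  [4,6]  [7,8]  [8,10]  [8,12]  [13,15]  [15,16]  [16,18]  [18,22]
[0,1] uncovered → point at 1; [4,6] uncovered → point at 6; [7,8] uncovered → point at 8; [13,15] uncovered → point at 15; [16,18] uncovered → point at 18.
Points: 1, 6, 8, 15, 18 (5 total).

5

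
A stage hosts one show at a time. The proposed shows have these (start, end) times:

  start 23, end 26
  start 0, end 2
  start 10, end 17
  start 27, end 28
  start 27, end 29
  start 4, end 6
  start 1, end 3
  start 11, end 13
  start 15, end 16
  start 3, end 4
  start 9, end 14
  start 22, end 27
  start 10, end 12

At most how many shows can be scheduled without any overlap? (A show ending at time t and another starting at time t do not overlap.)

Sorted by end: (0,2)  (1,3)  (3,4)  (4,6)  (10,12)  (11,13)  (9,14)  (15,16)  (10,17)  (23,26)  (22,27)  (27,28)  (27,29)
take (0,2); take (3,4); take (4,6); take (10,12); skip (11,13); take (15,16); skip (10,17); take (23,26); take (27,28).
Selected 7 shows.

7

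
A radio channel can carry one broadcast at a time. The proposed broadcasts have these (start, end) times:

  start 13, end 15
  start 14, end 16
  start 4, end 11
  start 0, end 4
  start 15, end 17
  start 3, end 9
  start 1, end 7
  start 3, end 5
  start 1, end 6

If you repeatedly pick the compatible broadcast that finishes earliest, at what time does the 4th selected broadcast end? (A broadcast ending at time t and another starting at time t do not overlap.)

17

Order by finish time; keep every interval that doesn't clash with the previous kept one.
Sorted by end: (0,4)  (3,5)  (1,6)  (1,7)  (3,9)  (4,11)  (13,15)  (14,16)  (15,17)
take (0,4); skip (1,7); skip (3,9); take (4,11); take (13,15); take (15,17).
Selected: (0,4) (4,11) (13,15) (15,17)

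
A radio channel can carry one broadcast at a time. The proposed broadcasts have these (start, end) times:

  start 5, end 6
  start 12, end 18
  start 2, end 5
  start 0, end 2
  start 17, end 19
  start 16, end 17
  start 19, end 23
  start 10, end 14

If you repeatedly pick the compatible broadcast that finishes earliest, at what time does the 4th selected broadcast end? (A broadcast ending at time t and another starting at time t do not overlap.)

Sort by end time and greedily take each interval whose start is ≥ the last chosen end.
Sorted by end: (0,2)  (2,5)  (5,6)  (10,14)  (16,17)  (12,18)  (17,19)  (19,23)
take (0,2); take (2,5); take (5,6); take (10,14); take (16,17); take (17,19); take (19,23).
Selected: (0,2) (2,5) (5,6) (10,14) (16,17) (17,19) (19,23)

14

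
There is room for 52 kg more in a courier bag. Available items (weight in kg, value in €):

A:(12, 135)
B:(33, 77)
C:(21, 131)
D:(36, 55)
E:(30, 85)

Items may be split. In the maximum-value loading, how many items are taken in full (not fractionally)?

2

Greedy by value/weight ratio, highest first.
Ratios (sorted): A 11.25, C 6.24, E 2.83, B 2.33, D 1.53
take A (12 @ 135); take C (21 @ 131); take 19/30 of E → 53.83. Capacity used 52/52.
2 item(s) taken whole; one partial (take 19/30 of E).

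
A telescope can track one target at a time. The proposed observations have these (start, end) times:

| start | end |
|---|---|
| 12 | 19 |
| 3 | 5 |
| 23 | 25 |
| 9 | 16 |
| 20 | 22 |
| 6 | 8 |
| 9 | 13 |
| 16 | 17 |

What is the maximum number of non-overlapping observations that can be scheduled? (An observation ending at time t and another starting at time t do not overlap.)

Greedy by earliest finish: after sorting by end time, pick each interval compatible with the last pick.
Sorted by end: (3,5)  (6,8)  (9,13)  (9,16)  (16,17)  (12,19)  (20,22)  (23,25)
take (3,5); take (6,8); take (9,13); skip (9,16); take (16,17); skip (12,19); take (20,22); take (23,25).
Selected 6 observations.

6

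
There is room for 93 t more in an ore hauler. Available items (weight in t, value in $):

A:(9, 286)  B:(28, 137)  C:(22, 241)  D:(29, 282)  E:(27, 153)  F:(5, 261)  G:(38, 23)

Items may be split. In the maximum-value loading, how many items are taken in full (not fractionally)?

Sort by value per unit weight and fill in that order.
Order: F (261/5=52.20) > A (286/9=31.78) > C (241/22=10.95) > D (282/29=9.72) > E (153/27=5.67) > B (137/28=4.89) > G (23/38=0.61)
Fill: take F (5 @ 261) → take A (9 @ 286) → take C (22 @ 241) → take D (29 @ 282) → take E (27 @ 153) → take 1/28 of B → 4.89; 93/93 used.
5 item(s) taken whole; one partial (take 1/28 of B).

5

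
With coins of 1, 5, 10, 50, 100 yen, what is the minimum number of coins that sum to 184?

Greedy: take as many of the largest coin as possible, then repeat with the remainder.
184 = 1×100 + 1×50 + 3×10 + 4×1
Total coins = 1 + 1 + 3 + 4 = 9

9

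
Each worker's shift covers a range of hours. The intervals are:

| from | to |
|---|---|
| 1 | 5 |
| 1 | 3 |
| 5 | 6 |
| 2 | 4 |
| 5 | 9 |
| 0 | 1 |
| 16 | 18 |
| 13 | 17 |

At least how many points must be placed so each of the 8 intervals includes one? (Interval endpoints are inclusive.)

4

By right end: [0,1]  [1,3]  [2,4]  [1,5]  [5,6]  [5,9]  [13,17]  [16,18]
[0,1] uncovered → point at 1; [2,4] uncovered → point at 4; [5,6] uncovered → point at 6; [13,17] uncovered → point at 17.
Points: 1, 4, 6, 17 (4 total).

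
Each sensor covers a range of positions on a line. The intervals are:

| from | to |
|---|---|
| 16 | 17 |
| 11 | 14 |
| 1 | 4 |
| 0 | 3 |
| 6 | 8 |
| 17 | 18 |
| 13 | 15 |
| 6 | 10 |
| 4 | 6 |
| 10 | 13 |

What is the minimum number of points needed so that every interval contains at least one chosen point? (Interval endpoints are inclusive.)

Sort by right endpoint; whenever an interval is uncovered, place a point at its right end.
Sorted: [0,3] [1,4] [4,6] [6,8] [6,10] [10,13] [11,14] [13,15] [16,17] [17,18]
{[0,3],[1,4]} hit by 3; {[4,6],[6,8],[6,10]} hit by 6; {[10,13],[11,14],[13,15]} hit by 13; {[16,17],[17,18]} hit by 17.
Points: 3, 6, 13, 17 (4 total).

4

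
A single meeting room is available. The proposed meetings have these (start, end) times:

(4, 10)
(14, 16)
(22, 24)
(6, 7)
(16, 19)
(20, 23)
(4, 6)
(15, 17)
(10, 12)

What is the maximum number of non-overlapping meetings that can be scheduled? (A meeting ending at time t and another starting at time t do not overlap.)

By end time: (4,6), (6,7), (4,10), (10,12), (14,16), (15,17), (16,19), (20,23), (22,24).
Pick (4,6); next start ≥ 6 → (6,7); next start ≥ 7 → (10,12); next start ≥ 12 → (14,16); next start ≥ 16 → (16,19); next start ≥ 19 → (20,23).
Selected 6 meetings.

6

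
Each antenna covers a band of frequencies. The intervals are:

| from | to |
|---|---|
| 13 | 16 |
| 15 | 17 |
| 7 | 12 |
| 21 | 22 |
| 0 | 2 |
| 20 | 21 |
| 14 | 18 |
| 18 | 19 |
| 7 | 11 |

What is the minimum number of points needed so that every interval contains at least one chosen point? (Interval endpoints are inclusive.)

5

By right end: [0,2]  [7,11]  [7,12]  [13,16]  [15,17]  [14,18]  [18,19]  [20,21]  [21,22]
[0,2] uncovered → point at 2; [7,11] uncovered → point at 11; [13,16] uncovered → point at 16; [18,19] uncovered → point at 19; [20,21] uncovered → point at 21.
Points: 2, 11, 16, 19, 21 (5 total).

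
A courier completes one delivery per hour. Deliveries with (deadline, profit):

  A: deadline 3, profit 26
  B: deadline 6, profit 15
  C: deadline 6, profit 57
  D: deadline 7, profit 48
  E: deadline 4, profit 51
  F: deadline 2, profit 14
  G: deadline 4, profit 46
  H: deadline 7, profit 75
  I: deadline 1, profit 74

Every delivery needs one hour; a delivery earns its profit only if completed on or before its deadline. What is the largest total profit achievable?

Take jobs in profit order; each goes to the latest open slot no later than its deadline.
Profit order: H=75 I=74 C=57 E=51 D=48 G=46 A=26 B=15 F=14
Assign: H→slot 7, I→slot 1, C→slot 6, E→slot 4, D→slot 5, G→slot 3, A→slot 2, B skipped, F skipped.
Slots: [1:I] [2:A] [3:G] [4:E] [5:D] [6:C] [7:H]
Profit = 74 + 26 + 46 + 51 + 48 + 57 + 75 = 377

377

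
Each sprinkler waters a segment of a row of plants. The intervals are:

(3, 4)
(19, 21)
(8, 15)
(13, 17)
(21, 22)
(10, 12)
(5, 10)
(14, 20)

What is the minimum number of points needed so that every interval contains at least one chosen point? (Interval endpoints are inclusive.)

Process intervals by earliest right end; each time one isn't hit yet, stab at its right endpoint.
By right end: [3,4]  [5,10]  [10,12]  [8,15]  [13,17]  [14,20]  [19,21]  [21,22]
[3,4] uncovered → point at 4; [5,10] uncovered → point at 10; [13,17] uncovered → point at 17; [19,21] uncovered → point at 21.
Points: 4, 10, 17, 21 (4 total).

4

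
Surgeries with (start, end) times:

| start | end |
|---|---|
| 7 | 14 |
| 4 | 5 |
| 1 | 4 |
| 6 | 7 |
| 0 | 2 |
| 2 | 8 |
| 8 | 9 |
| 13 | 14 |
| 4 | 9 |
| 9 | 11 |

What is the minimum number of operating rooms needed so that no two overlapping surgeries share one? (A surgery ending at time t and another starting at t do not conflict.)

starts: [0, 1, 2, 4, 4, 6, 7, 8, 9, 13]
ends:   [2, 4, 5, 7, 8, 9, 9, 11, 14, 14]
s0→1 s1→2 e2→1 s2→2 e4→1 s4→2 s4→3  — peak 3.

3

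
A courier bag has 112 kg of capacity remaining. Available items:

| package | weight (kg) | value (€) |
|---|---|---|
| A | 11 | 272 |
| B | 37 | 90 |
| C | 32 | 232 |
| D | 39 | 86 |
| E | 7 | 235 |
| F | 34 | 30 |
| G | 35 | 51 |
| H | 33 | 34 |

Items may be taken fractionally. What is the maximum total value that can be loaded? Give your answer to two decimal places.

884.13

Order: E (235/7=33.57) > A (272/11=24.73) > C (232/32=7.25) > B (90/37=2.43) > D (86/39=2.21) > G (51/35=1.46) > H (34/33=1.03) > F (30/34=0.88)
Fill: take E (7 @ 235) → take A (11 @ 272) → take C (32 @ 232) → take B (37 @ 90) → take 25/39 of D → 55.13; 112/112 used.
Total value = 884.13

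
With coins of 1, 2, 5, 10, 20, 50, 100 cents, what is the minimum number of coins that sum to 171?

Greedy: take as many of the largest coin as possible, then repeat with the remainder.
171 = 1×100 + 1×50 + 1×20 + 1×1
Total coins = 1 + 1 + 1 + 1 = 4

4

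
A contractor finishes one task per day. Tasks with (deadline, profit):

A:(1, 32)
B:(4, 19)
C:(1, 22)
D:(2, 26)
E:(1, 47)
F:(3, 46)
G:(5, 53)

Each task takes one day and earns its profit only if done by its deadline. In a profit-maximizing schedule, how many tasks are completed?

Profit order: G=53 E=47 F=46 A=32 D=26 C=22 B=19
Assign: G→slot 5, E→slot 1, F→slot 3, A skipped, D→slot 2, C skipped, B→slot 4.
Slots: [1:E] [2:D] [3:F] [4:B] [5:G]
5 of 7 scheduled.

5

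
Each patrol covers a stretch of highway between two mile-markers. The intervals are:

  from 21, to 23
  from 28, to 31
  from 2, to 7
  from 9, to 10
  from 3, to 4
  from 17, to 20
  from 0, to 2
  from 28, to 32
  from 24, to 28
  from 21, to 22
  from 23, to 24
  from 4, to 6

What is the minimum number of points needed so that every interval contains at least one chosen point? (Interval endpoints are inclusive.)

7

By right end: [0,2]  [3,4]  [4,6]  [2,7]  [9,10]  [17,20]  [21,22]  [21,23]  [23,24]  [24,28]  [28,31]  [28,32]
[0,2] uncovered → point at 2; [3,4] uncovered → point at 4; [9,10] uncovered → point at 10; [17,20] uncovered → point at 20; [21,22] uncovered → point at 22; [23,24] uncovered → point at 24; [28,31] uncovered → point at 31.
Points: 2, 4, 10, 20, 22, 24, 31 (7 total).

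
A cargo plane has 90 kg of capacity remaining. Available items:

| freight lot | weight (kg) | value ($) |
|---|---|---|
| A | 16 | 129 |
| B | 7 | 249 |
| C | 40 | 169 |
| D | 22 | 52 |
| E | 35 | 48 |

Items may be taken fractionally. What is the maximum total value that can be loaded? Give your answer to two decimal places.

Order: B (249/7=35.57) > A (129/16=8.06) > C (169/40=4.22) > D (52/22=2.36) > E (48/35=1.37)
Fill: take B (7 @ 249) → take A (16 @ 129) → take C (40 @ 169) → take D (22 @ 52) → take 5/35 of E → 6.86; 90/90 used.
Total value = 605.86

605.86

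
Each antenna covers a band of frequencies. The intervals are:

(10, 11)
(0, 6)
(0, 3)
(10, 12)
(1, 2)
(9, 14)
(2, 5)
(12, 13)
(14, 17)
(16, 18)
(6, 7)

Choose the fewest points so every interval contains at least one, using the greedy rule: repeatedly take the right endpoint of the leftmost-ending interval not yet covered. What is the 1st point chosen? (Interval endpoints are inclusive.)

By right end: [1,2]  [0,3]  [2,5]  [0,6]  [6,7]  [10,11]  [10,12]  [12,13]  [9,14]  [14,17]  [16,18]
[1,2] uncovered → point at 2; [6,7] uncovered → point at 7; [10,11] uncovered → point at 11; [12,13] uncovered → point at 13; [14,17] uncovered → point at 17.
Points: 2, 7, 11, 13, 17 (5 total).

2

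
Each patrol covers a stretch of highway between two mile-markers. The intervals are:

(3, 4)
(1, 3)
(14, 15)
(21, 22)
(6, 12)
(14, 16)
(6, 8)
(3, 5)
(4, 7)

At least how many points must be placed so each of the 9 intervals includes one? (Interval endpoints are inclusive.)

4

Sort by right endpoint; whenever an interval is uncovered, place a point at its right end.
By right end: [1,3]  [3,4]  [3,5]  [4,7]  [6,8]  [6,12]  [14,15]  [14,16]  [21,22]
[1,3] uncovered → point at 3; [4,7] uncovered → point at 7; [14,15] uncovered → point at 15; [21,22] uncovered → point at 22.
Points: 3, 7, 15, 22 (4 total).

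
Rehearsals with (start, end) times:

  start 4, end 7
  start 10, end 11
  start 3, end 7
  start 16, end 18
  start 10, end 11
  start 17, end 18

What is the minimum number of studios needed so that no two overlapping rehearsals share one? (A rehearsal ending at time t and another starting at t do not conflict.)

Count concurrent intervals with a sweep; the peak is the room count.
Events (time:±→running): 3:+→1 4:+→2 … peak 2.

2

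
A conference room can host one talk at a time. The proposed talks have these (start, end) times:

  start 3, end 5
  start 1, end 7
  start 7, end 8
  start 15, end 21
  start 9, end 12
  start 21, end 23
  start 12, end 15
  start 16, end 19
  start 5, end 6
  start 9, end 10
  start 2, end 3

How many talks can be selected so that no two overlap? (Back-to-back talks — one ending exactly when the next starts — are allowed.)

By end time: (2,3), (3,5), (5,6), (1,7), (7,8), (9,10), (9,12), (12,15), (16,19), (15,21), (21,23).
Pick (2,3); next start ≥ 3 → (3,5); next start ≥ 5 → (5,6); next start ≥ 6 → (7,8); next start ≥ 8 → (9,10); next start ≥ 10 → (12,15); next start ≥ 15 → (16,19); next start ≥ 19 → (21,23).
Selected 8 talks.

8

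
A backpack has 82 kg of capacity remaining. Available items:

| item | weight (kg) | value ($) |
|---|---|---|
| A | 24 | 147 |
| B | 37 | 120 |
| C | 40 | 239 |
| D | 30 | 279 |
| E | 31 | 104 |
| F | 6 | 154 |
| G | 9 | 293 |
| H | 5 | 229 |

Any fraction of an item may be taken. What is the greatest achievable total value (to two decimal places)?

1149.80

Order: H (229/5=45.80) > G (293/9=32.56) > F (154/6=25.67) > D (279/30=9.30) > A (147/24=6.12) > C (239/40=5.97) > E (104/31=3.35) > B (120/37=3.24)
Fill: take H (5 @ 229) → take G (9 @ 293) → take F (6 @ 154) → take D (30 @ 279) → take A (24 @ 147) → take 8/40 of C → 47.80; 82/82 used.
Total value = 1149.80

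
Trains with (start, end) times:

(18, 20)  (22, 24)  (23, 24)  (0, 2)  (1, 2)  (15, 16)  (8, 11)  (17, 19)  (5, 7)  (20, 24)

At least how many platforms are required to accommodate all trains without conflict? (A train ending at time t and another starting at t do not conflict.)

The answer is the maximum number of intervals overlapping at any instant.
starts: [0, 1, 5, 8, 15, 17, 18, 20, 22, 23]
ends:   [2, 2, 7, 11, 16, 19, 20, 24, 24, 24]
s0→1 s1→2 e2→1 e2→0 s5→1 e7→0 s8→1 e11→0 s15→1 e16→0 s17→1 s18→2 e19→1 e20→0 s20→1 s22→2 s23→3  — peak 3.

3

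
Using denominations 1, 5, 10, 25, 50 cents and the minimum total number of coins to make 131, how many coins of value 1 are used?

1

Greedy: take as many of the largest coin as possible, then repeat with the remainder.
131 = 2×50 + 1×25 + 1×5 + 1×1
Count of 1: 1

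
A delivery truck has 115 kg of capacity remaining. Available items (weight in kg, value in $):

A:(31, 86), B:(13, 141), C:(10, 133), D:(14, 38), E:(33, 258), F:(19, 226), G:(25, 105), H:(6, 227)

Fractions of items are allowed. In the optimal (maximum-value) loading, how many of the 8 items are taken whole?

6

Ratios (sorted): H 37.83, C 13.30, F 11.89, B 10.85, E 7.82, G 4.20, A 2.77, D 2.71
take H (6 @ 227); take C (10 @ 133); take F (19 @ 226); take B (13 @ 141); take E (33 @ 258); take G (25 @ 105); take 9/31 of A → 24.97. Capacity used 115/115.
6 item(s) taken whole; one partial (take 9/31 of A).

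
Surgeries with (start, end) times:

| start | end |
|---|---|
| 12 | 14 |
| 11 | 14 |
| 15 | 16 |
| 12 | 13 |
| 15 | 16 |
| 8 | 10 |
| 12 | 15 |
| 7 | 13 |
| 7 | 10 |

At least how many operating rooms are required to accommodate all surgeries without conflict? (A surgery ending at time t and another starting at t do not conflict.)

5

starts: [7, 7, 8, 11, 12, 12, 12, 15, 15]
ends:   [10, 10, 13, 13, 14, 14, 15, 16, 16]
s7→1 s7→2 s8→3 e10→2 e10→1 s11→2 s12→3 s12→4 s12→5  — peak 5.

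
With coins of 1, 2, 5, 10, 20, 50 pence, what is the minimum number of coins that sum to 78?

Use the largest denomination that fits, subtract, and repeat.
78 = 1×50 + 1×20 + 1×5 + 1×2 + 1×1
Total coins = 1 + 1 + 1 + 1 + 1 = 5

5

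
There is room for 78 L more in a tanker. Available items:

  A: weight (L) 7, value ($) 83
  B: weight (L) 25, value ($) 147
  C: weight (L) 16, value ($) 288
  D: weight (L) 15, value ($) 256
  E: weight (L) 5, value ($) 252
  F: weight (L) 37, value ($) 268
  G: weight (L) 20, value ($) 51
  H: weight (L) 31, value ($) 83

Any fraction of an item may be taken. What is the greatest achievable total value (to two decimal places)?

1132.51

Order: E (252/5=50.40) > C (288/16=18.00) > D (256/15=17.07) > A (83/7=11.86) > F (268/37=7.24) > B (147/25=5.88) > H (83/31=2.68) > G (51/20=2.55)
Fill: take E (5 @ 252) → take C (16 @ 288) → take D (15 @ 256) → take A (7 @ 83) → take 35/37 of F → 253.51; 78/78 used.
Total value = 1132.51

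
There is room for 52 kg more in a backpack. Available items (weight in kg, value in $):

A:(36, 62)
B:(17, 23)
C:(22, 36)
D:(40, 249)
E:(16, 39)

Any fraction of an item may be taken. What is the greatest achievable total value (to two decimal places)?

Greedy by value/weight ratio, highest first.
Order: D (249/40=6.22) > E (39/16=2.44) > A (62/36=1.72) > C (36/22=1.64) > B (23/17=1.35)
Fill: take D (40 @ 249) → take 12/16 of E → 29.25; 52/52 used.
Total value = 278.25

278.25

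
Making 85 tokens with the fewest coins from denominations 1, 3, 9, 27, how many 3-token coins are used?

1

85 = 3×27 + 1×3 + 1×1
Count of 3: 1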